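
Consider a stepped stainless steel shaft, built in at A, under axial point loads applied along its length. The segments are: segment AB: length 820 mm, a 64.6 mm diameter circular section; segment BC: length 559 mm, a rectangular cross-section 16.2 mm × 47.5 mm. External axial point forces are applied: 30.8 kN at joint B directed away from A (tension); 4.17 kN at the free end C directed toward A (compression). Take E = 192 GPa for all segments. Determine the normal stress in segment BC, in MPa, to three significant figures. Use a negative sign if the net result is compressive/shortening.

Internal axial forces (sectioning from the free end, tension +): N_BC = -4.17 kN, N_AB = 26.63 kN.
A_BC = 769.5 mm².
σ_BC = N_BC/A_BC = -4170/769.5 = -5.419 MPa.

-5.42 MPa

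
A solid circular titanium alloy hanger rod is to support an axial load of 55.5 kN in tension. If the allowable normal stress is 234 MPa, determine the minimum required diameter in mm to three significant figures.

17.4 mm

Required area A ≥ P/σ_allow = 55500/234 = 237.2 mm².
For a solid circular section, d ≥ √(4A/π) = 17.38 mm.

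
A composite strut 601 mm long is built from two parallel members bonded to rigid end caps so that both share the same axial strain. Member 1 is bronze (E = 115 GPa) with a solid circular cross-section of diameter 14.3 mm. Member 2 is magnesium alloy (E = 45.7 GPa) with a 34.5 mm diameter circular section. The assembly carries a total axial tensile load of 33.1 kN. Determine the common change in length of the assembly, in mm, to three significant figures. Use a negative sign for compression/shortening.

0.325 mm

A_1 = 160.6 mm².
A_2 = 934.8 mm².
Equal strain + equilibrium ⇒ each member carries load in proportion to AE: A₁E₁ = 18470000 N, A₂E₂ = 42720000 N, ΣAE = 61190000 N.
δ = PL/ΣAE = 33100·601/61190000 = 0.3251 mm.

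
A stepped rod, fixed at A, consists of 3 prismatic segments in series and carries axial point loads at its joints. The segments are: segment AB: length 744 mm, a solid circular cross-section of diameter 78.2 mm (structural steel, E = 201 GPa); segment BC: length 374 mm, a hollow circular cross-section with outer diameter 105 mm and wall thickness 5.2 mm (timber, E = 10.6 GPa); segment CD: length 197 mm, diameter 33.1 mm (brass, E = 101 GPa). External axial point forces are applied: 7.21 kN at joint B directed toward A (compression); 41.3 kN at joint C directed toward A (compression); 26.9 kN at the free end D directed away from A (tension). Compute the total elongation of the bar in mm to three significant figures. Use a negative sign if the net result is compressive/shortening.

-0.267 mm

Internal axial forces (sectioning from the free end, tension +): N_CD = 26.9 kN, N_BC = -14.4 kN, N_AB = -21.61 kN.
A_AB = 4803 mm².
A_BC = 1630 mm².
A_CD = 860.5 mm².
δ_AB = -21610·744/(4803·201000) = -0.01665 mm
δ_BC = -14400·374/(1630·10600) = -0.3116 mm
δ_CD = 26900·197/(860.5·101000) = 0.06097 mm
δ = Σδ_i = -0.2673 mm.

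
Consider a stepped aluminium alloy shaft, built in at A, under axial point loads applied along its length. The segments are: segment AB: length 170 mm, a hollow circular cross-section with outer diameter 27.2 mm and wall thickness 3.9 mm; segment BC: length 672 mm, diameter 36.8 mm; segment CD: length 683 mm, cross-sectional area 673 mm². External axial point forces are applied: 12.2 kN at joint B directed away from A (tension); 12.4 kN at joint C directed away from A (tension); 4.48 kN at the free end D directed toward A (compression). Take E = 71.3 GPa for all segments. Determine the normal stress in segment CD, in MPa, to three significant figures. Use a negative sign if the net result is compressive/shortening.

-6.66 MPa

Internal axial forces (sectioning from the free end, tension +): N_CD = -4.48 kN, N_BC = 7.92 kN, N_AB = 20.12 kN.
σ_CD = N_CD/A_CD = -4480/673 = -6.657 MPa.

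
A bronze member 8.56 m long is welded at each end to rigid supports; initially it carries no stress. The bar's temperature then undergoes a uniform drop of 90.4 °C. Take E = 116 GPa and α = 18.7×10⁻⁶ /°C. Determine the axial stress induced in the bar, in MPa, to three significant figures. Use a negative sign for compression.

196 MPa

Free thermal expansion αLΔT = 18.7e-6 · 8560 · -90.4 = -14.47 mm.
The walls impose strain ε = −(-14.47)/8560 = 1.6905e-03; σ = Eε = 116000 · 1.6905e-03 = 196.1 MPa.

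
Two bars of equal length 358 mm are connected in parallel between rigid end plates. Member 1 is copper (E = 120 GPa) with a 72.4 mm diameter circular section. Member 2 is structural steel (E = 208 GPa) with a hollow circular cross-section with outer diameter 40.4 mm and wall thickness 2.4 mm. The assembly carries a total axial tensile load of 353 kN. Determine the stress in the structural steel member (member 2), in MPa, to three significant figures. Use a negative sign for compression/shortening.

133 MPa

A_1 = 4117 mm².
A_2 = 286.5 mm².
Equal strain + equilibrium ⇒ each member carries load in proportion to AE: A₁E₁ = 494000000 N, A₂E₂ = 59590000 N, ΣAE = 553600000 N.
σ₂ = P·E₂/ΣAE = 353000·208000/553600000 = 132.6 MPa.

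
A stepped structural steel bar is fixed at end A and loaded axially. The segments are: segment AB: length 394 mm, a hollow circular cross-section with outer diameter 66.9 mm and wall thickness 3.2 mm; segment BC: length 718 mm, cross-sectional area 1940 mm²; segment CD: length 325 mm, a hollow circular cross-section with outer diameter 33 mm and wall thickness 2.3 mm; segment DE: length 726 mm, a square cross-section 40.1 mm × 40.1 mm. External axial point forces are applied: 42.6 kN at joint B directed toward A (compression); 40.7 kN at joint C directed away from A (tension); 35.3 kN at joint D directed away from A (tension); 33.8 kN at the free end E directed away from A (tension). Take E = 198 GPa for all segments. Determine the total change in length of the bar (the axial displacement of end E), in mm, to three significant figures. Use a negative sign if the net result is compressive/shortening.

1.00 mm

Internal axial forces (sectioning from the free end, tension +): N_DE = 33.8 kN, N_CD = 69.1 kN, N_BC = 109.8 kN, N_AB = 67.2 kN.
A_AB = 640.4 mm².
A_CD = 221.8 mm².
A_DE = 1608 mm².
δ_AB = 67200·394/(640.4·198000) = 0.2088 mm
δ_BC = 109800·718/(1940·198000) = 0.2052 mm
δ_CD = 69100·325/(221.8·198000) = 0.5113 mm
δ_DE = 33800·726/(1608·198000) = 0.07707 mm
δ = Σδ_i = 1.002 mm.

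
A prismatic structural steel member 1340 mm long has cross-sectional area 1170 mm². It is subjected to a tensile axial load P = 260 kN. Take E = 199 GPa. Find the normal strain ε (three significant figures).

0.00112

σ = N/A = 222.2 MPa; ε = σ/E = 222.2/199000 = 1.117e-03.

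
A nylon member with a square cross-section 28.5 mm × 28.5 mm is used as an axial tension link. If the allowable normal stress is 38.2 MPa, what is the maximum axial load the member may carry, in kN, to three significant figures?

A = 812.2 mm².
P_max = σ_allow · A = 38.2 · 812.2 = 31030 N = 31.03 kN.

31.0 kN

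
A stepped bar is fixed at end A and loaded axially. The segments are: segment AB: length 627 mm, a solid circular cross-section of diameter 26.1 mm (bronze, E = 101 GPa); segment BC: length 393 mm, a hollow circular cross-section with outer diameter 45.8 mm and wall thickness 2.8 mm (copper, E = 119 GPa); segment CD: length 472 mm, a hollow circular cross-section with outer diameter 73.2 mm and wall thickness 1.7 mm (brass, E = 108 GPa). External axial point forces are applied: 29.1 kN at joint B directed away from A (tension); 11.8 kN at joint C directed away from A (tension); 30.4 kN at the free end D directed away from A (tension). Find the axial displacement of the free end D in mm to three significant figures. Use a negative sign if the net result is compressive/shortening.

1.54 mm

Internal axial forces (sectioning from the free end, tension +): N_CD = 30.4 kN, N_BC = 42.2 kN, N_AB = 71.3 kN.
A_AB = 535 mm².
A_BC = 378.2 mm².
A_CD = 381.9 mm².
δ_AB = 71300·627/(535·101000) = 0.8273 mm
δ_BC = 42200·393/(378.2·119000) = 0.3685 mm
δ_CD = 30400·472/(381.9·108000) = 0.3479 mm
δ = Σδ_i = 1.544 mm.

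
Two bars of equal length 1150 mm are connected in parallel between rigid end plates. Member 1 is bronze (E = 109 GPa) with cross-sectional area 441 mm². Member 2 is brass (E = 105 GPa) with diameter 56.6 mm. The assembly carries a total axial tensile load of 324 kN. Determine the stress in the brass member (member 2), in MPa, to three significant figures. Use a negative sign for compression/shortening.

109 MPa

A_2 = 2516 mm².
Equal strain + equilibrium ⇒ each member carries load in proportion to AE: A₁E₁ = 48070000 N, A₂E₂ = 264200000 N, ΣAE = 312300000 N.
σ₂ = P·E₂/ΣAE = 324000·105000/312300000 = 108.9 MPa.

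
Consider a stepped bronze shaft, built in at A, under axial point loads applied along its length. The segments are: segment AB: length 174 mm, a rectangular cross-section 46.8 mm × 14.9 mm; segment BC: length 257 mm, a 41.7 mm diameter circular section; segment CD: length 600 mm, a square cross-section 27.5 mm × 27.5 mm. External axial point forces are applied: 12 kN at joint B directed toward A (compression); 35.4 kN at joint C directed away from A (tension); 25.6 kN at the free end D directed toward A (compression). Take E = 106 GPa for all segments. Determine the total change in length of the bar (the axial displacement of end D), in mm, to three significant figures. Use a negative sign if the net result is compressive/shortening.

-0.179 mm

Internal axial forces (sectioning from the free end, tension +): N_CD = -25.6 kN, N_BC = 9.8 kN, N_AB = -2.2 kN.
A_AB = 697.3 mm².
A_BC = 1366 mm².
A_CD = 756.2 mm².
δ_AB = -2200·174/(697.3·106000) = -0.005179 mm
δ_BC = 9800·257/(1366·106000) = 0.0174 mm
δ_CD = -25600·600/(756.2·106000) = -0.1916 mm
δ = Σδ_i = -0.1794 mm.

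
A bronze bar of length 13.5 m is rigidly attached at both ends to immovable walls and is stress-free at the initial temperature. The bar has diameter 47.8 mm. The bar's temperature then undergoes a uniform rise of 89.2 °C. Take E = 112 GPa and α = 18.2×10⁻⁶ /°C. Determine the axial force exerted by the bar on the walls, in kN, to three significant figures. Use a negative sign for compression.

-326 kN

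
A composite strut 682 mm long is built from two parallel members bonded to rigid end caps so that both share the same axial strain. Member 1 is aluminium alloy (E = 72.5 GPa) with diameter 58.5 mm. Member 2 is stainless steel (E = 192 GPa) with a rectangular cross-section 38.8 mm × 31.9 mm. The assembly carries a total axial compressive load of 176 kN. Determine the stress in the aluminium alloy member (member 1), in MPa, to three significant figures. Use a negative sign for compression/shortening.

A_1 = 2688 mm².
A_2 = 1238 mm².
Equal strain + equilibrium ⇒ each member carries load in proportion to AE: A₁E₁ = 194900000 N, A₂E₂ = 237600000 N, ΣAE = 432500000 N.
σ₁ = P·E₁/ΣAE = -176000·72500/432500000 = -29.5 MPa.

-29.5 MPa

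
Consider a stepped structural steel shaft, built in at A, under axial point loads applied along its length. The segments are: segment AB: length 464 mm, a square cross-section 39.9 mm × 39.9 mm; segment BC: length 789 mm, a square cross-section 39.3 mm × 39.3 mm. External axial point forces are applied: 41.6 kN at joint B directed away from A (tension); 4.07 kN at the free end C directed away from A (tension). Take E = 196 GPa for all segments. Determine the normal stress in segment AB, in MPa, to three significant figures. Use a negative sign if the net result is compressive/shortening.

Internal axial forces (sectioning from the free end, tension +): N_BC = 4.07 kN, N_AB = 45.67 kN.
A_AB = 1592 mm².
σ_AB = N_AB/A_AB = 45670/1592 = 28.69 MPa.

28.7 MPa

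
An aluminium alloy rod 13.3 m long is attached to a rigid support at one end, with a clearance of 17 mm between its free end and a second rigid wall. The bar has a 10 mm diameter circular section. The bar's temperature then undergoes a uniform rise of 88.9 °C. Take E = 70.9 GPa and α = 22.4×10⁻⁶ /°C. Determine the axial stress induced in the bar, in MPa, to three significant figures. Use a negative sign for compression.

Free thermal expansion αLΔT = 22.4e-6 · 13300 · 88.9 = 26.49 mm.
The walls engage after the gap closes; constrained expansion = 26.49 − 17 = 9.485 mm.
The walls impose strain ε = −(9.485)/13300 = -7.1316e-04; σ = Eε = 70900 · -7.1316e-04 = -50.56 MPa.

-50.6 MPa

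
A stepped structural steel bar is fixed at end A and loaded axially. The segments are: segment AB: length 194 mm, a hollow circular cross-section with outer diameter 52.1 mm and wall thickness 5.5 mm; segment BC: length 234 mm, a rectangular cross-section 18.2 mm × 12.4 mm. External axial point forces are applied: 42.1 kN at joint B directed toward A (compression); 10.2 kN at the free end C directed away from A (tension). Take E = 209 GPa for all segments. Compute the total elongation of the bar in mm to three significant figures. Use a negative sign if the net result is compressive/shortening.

0.0138 mm

Internal axial forces (sectioning from the free end, tension +): N_BC = 10.2 kN, N_AB = -31.9 kN.
A_AB = 805.2 mm².
A_BC = 225.7 mm².
δ_AB = -31900·194/(805.2·209000) = -0.03677 mm
δ_BC = 10200·234/(225.7·209000) = 0.0506 mm
δ = Σδ_i = 0.01383 mm.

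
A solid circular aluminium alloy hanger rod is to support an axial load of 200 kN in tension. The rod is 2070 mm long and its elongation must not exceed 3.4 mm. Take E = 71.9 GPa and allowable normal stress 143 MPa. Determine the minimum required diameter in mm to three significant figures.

46.4 mm

Required area A ≥ P/σ_allow = 200000/143 = 1399 mm².
For a solid circular section, d ≥ √(4A/π) = 42.2 mm.
Elongation limit: A ≥ PL/(Eδ_allow) = 200000·2070/(71900·3.4) = 1694 mm² ⇒ d ≥ 46.44 mm.
The elongation limit governs.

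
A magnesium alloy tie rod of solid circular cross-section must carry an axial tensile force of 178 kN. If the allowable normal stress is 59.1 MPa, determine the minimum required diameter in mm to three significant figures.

Required area A ≥ P/σ_allow = 178000/59.1 = 3012 mm².
For a solid circular section, d ≥ √(4A/π) = 61.93 mm.

61.9 mm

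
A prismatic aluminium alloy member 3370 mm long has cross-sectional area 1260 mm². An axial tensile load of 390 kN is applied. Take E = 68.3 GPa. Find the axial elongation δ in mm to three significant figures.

δ_mech = NL/(AE) = 390000·3370/(1260·68300) = 15.27 mm.

15.3 mm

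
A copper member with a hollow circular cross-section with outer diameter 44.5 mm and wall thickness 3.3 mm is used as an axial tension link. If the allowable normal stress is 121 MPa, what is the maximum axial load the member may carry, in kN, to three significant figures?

51.7 kN

A = 427.1 mm².
P_max = σ_allow · A = 121 · 427.1 = 51680 N = 51.68 kN.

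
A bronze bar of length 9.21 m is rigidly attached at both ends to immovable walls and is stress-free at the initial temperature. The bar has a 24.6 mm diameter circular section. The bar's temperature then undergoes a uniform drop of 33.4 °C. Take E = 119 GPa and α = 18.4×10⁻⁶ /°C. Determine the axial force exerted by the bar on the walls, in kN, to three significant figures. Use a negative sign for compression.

Free thermal expansion αLΔT = 18.4e-6 · 9210 · -33.4 = -5.66 mm.
The walls impose strain ε = −(-5.66)/9210 = 6.1456e-04; σ = Eε = 119000 · 6.1456e-04 = 73.13 MPa.
Wall reaction R = σ·A = 73.13·475.3 = 34760 N = 34.76 kN.

34.8 kN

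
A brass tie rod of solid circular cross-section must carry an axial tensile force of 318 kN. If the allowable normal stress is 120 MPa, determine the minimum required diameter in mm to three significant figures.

Required area A ≥ P/σ_allow = 318000/120 = 2650 mm².
For a solid circular section, d ≥ √(4A/π) = 58.09 mm.

58.1 mm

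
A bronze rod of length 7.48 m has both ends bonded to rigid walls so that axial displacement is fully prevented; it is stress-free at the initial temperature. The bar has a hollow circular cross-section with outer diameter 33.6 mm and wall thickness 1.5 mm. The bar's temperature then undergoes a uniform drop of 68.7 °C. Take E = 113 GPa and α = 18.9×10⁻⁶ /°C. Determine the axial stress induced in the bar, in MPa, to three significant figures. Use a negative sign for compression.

Free thermal expansion αLΔT = 18.9e-6 · 7480 · -68.7 = -9.712 mm.
The walls impose strain ε = −(-9.712)/7480 = 1.2984e-03; σ = Eε = 113000 · 1.2984e-03 = 146.7 MPa.

147 MPa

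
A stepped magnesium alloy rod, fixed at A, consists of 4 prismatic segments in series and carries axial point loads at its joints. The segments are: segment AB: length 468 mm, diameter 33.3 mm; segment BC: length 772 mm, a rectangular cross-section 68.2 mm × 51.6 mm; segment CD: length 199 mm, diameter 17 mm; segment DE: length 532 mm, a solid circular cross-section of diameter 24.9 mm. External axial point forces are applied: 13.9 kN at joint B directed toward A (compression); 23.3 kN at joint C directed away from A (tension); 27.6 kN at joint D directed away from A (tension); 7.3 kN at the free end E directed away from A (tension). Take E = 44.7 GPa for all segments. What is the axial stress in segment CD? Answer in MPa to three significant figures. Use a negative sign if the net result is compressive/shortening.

Internal axial forces (sectioning from the free end, tension +): N_DE = 7.3 kN, N_CD = 34.9 kN, N_BC = 58.2 kN, N_AB = 44.3 kN.
A_CD = 227 mm².
σ_CD = N_CD/A_CD = 34900/227 = 153.8 MPa.

154 MPa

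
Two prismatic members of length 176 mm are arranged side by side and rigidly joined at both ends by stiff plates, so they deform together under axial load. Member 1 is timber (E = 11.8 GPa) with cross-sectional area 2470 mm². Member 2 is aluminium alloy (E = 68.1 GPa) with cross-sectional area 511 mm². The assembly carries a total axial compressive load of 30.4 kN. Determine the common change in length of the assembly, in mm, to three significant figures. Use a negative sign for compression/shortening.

-0.0837 mm

Equal strain + equilibrium ⇒ each member carries load in proportion to AE: A₁E₁ = 29150000 N, A₂E₂ = 34800000 N, ΣAE = 63950000 N.
δ = PL/ΣAE = -30400·176/63950000 = -0.08367 mm.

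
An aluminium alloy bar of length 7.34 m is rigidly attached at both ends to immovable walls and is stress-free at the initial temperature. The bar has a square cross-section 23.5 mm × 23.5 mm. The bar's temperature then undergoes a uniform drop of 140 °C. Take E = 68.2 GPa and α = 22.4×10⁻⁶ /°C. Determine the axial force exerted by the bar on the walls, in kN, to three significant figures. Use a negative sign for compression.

Free thermal expansion αLΔT = 22.4e-6 · 7340 · -140 = -23.02 mm.
The walls impose strain ε = −(-23.02)/7340 = 3.1360e-03; σ = Eε = 68200 · 3.1360e-03 = 213.9 MPa.
Wall reaction R = σ·A = 213.9·552.2 = 118100 N = 118.1 kN.

118 kN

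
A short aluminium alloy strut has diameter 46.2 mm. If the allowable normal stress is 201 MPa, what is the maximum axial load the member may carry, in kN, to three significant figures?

A = 1676 mm².
P_max = σ_allow · A = 201 · 1676 = 337000 N = 337 kN.

337 kN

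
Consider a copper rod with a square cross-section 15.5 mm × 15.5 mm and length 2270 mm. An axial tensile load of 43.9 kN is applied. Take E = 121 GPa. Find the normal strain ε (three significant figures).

0.00151

A = 240.2 mm².
σ = N/A = 182.7 MPa; ε = σ/E = 182.7/121000 = 1.510e-03.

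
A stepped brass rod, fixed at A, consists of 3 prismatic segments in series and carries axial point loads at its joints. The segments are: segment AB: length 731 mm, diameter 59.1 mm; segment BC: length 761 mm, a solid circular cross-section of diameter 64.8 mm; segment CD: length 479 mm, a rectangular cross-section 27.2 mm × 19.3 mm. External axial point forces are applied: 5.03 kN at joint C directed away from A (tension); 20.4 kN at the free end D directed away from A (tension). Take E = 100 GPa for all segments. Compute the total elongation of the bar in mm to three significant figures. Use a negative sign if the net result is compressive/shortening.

0.313 mm

Internal axial forces (sectioning from the free end, tension +): N_CD = 20.4 kN, N_BC = 25.43 kN, N_AB = 25.43 kN.
A_AB = 2743 mm².
A_BC = 3298 mm².
A_CD = 525 mm².
δ_AB = 25430·731/(2743·100000) = 0.06776 mm
δ_BC = 25430·761/(3298·100000) = 0.05868 mm
δ_CD = 20400·479/(525·100000) = 0.1861 mm
δ = Σδ_i = 0.3126 mm.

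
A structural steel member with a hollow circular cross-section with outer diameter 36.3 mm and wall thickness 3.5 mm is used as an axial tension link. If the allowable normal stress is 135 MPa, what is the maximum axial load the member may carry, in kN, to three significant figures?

48.7 kN

A = 360.7 mm².
P_max = σ_allow · A = 135 · 360.7 = 48690 N = 48.69 kN.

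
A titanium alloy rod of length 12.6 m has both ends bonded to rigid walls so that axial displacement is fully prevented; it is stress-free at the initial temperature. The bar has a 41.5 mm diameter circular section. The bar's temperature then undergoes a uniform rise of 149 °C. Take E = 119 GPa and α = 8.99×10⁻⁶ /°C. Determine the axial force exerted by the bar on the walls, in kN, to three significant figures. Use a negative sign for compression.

-216 kN

Free thermal expansion αLΔT = 8.99e-6 · 12600 · 149 = 16.88 mm.
The walls impose strain ε = −(16.88)/12600 = -1.3395e-03; σ = Eε = 119000 · -1.3395e-03 = -159.4 MPa.
Wall reaction R = σ·A = -159.4·1353 = -215600 N = -215.6 kN.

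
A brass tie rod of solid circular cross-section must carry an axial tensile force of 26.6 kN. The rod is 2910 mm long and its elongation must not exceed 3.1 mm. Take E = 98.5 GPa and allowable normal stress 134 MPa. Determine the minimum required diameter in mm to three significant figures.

Required area A ≥ P/σ_allow = 26600/134 = 198.5 mm².
For a solid circular section, d ≥ √(4A/π) = 15.9 mm.
Elongation limit: A ≥ PL/(Eδ_allow) = 26600·2910/(98500·3.1) = 253.5 mm² ⇒ d ≥ 17.97 mm.
The elongation limit governs.

18.0 mm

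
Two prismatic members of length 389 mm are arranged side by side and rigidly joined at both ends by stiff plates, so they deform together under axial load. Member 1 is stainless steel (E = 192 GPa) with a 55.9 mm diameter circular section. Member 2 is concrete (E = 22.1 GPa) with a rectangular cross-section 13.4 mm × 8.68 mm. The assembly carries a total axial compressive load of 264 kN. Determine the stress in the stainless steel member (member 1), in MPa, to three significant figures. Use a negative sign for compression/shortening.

A_1 = 2454 mm².
A_2 = 116.3 mm².
Equal strain + equilibrium ⇒ each member carries load in proportion to AE: A₁E₁ = 471200000 N, A₂E₂ = 2570000 N, ΣAE = 473800000 N.
σ₁ = P·E₁/ΣAE = -264000·192000/473800000 = -107 MPa.

-107 MPa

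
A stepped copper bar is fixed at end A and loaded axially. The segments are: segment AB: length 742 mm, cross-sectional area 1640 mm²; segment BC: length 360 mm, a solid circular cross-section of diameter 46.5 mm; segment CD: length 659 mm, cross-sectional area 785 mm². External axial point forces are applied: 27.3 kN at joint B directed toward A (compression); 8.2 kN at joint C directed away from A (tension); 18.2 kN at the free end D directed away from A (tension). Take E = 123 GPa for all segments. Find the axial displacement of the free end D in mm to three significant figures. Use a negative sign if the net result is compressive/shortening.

Internal axial forces (sectioning from the free end, tension +): N_CD = 18.2 kN, N_BC = 26.4 kN, N_AB = -0.9 kN.
A_BC = 1698 mm².
δ_AB = -900·742/(1640·123000) = -0.003311 mm
δ_BC = 26400·360/(1698·123000) = 0.0455 mm
δ_CD = 18200·659/(785·123000) = 0.1242 mm
δ = Σδ_i = 0.1664 mm.

0.166 mm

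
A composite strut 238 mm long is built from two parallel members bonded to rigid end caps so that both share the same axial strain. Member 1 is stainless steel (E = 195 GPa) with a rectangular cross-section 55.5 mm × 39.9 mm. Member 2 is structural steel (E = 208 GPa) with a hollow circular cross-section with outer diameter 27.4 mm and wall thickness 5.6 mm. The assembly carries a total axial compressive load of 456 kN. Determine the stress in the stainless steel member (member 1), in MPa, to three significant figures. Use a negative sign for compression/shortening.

A_1 = 2214 mm².
A_2 = 383.5 mm².
Equal strain + equilibrium ⇒ each member carries load in proportion to AE: A₁E₁ = 431800000 N, A₂E₂ = 79770000 N, ΣAE = 511600000 N.
σ₁ = P·E₁/ΣAE = -456000·195000/511600000 = -173.8 MPa.

-174 MPa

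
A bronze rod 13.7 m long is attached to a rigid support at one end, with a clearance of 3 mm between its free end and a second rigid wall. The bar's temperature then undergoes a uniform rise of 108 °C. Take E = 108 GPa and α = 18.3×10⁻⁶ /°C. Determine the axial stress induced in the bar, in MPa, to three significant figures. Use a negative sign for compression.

-190 MPa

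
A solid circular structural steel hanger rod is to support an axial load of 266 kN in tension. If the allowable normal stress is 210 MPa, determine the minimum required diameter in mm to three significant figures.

40.2 mm

Required area A ≥ P/σ_allow = 266000/210 = 1267 mm².
For a solid circular section, d ≥ √(4A/π) = 40.16 mm.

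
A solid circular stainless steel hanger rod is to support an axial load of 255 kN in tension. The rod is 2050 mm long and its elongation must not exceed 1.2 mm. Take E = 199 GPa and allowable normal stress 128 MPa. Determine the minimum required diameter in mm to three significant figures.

52.8 mm

Required area A ≥ P/σ_allow = 255000/128 = 1992 mm².
For a solid circular section, d ≥ √(4A/π) = 50.36 mm.
Elongation limit: A ≥ PL/(Eδ_allow) = 255000·2050/(199000·1.2) = 2189 mm² ⇒ d ≥ 52.79 mm.
The elongation limit governs.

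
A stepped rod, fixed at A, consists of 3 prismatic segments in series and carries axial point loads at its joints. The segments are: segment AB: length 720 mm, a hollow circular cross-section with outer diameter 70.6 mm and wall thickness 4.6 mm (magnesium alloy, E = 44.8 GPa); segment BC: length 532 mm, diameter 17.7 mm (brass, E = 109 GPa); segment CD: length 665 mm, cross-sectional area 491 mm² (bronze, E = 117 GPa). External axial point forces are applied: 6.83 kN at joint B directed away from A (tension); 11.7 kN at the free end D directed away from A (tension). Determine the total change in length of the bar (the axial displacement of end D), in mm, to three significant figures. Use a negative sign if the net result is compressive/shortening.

0.680 mm

Internal axial forces (sectioning from the free end, tension +): N_CD = 11.7 kN, N_BC = 11.7 kN, N_AB = 18.53 kN.
A_AB = 953.8 mm².
A_BC = 246.1 mm².
δ_AB = 18530·720/(953.8·44800) = 0.3122 mm
δ_BC = 11700·532/(246.1·109000) = 0.2321 mm
δ_CD = 11700·665/(491·117000) = 0.1354 mm
δ = Σδ_i = 0.6797 mm.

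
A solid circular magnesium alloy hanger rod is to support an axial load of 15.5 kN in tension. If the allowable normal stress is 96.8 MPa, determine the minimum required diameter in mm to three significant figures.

Required area A ≥ P/σ_allow = 15500/96.8 = 160.1 mm².
For a solid circular section, d ≥ √(4A/π) = 14.28 mm.

14.3 mm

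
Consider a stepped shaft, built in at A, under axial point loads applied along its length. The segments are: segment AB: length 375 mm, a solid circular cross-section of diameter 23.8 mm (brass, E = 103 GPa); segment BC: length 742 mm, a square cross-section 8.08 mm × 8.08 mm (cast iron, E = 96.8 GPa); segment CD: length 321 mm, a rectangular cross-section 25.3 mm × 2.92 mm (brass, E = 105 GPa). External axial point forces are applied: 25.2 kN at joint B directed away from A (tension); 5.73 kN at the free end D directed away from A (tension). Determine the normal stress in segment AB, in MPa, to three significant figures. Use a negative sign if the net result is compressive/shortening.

69.5 MPa

Internal axial forces (sectioning from the free end, tension +): N_CD = 5.73 kN, N_BC = 5.73 kN, N_AB = 30.93 kN.
A_AB = 444.9 mm².
σ_AB = N_AB/A_AB = 30930/444.9 = 69.52 MPa.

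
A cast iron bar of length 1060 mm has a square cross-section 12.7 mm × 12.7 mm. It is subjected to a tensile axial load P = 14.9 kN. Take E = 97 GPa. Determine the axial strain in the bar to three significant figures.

A = 161.3 mm².
σ = N/A = 92.38 MPa; ε = σ/E = 92.38/97000 = 9.524e-04.

9.52e-04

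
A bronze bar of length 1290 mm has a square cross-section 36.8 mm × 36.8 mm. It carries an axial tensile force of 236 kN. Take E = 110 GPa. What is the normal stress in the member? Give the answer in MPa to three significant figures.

174 MPa

A = 1354 mm².
σ = N/A = 236000/1354 = 174.3 MPa.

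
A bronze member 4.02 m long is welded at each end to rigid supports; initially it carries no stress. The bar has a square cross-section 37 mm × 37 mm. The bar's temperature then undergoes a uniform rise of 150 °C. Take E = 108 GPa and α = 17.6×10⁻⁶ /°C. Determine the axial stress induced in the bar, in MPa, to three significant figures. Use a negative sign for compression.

Free thermal expansion αLΔT = 17.6e-6 · 4020 · 150 = 10.61 mm.
The walls impose strain ε = −(10.61)/4020 = -2.6400e-03; σ = Eε = 108000 · -2.6400e-03 = -285.1 MPa.

-285 MPa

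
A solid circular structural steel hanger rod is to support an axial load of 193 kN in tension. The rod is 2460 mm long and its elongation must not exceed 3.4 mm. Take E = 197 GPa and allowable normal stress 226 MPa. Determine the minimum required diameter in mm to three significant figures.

Required area A ≥ P/σ_allow = 193000/226 = 854 mm².
For a solid circular section, d ≥ √(4A/π) = 32.97 mm.
Elongation limit: A ≥ PL/(Eδ_allow) = 193000·2460/(197000·3.4) = 708.8 mm² ⇒ d ≥ 30.04 mm.
The stress limit governs.

33.0 mm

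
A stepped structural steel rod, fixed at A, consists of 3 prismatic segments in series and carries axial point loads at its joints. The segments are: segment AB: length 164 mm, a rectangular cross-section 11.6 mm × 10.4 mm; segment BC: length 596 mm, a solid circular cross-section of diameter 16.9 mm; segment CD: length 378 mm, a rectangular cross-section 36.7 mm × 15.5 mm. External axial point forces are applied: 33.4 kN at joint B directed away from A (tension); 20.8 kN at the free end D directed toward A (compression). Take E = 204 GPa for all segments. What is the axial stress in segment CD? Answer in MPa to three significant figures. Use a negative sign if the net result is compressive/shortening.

Internal axial forces (sectioning from the free end, tension +): N_CD = -20.8 kN, N_BC = -20.8 kN, N_AB = 12.6 kN.
A_CD = 568.9 mm².
σ_CD = N_CD/A_CD = -20800/568.9 = -36.56 MPa.

-36.6 MPa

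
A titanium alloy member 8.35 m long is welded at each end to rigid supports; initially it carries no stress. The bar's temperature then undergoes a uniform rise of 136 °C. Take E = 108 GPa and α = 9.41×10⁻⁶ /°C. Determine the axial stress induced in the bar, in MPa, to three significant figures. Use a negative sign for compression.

-138 MPa

Free thermal expansion αLΔT = 9.41e-6 · 8350 · 136 = 10.69 mm.
The walls impose strain ε = −(10.69)/8350 = -1.2798e-03; σ = Eε = 108000 · -1.2798e-03 = -138.2 MPa.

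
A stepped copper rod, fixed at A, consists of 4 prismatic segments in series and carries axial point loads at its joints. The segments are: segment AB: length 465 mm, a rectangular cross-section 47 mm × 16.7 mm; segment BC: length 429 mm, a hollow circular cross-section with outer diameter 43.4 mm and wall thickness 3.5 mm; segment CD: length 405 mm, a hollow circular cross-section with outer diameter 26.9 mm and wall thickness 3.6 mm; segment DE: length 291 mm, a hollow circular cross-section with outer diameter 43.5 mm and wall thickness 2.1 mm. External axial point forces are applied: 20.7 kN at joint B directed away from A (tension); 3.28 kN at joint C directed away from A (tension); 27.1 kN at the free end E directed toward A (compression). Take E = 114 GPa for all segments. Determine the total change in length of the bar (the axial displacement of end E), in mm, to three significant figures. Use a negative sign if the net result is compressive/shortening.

Internal axial forces (sectioning from the free end, tension +): N_DE = -27.1 kN, N_CD = -27.1 kN, N_BC = -23.82 kN, N_AB = -3.12 kN.
A_AB = 784.9 mm².
A_BC = 438.7 mm².
A_CD = 263.5 mm².
A_DE = 273.1 mm².
δ_AB = -3120·465/(784.9·114000) = -0.01621 mm
δ_BC = -23820·429/(438.7·114000) = -0.2043 mm
δ_CD = -27100·405/(263.5·114000) = -0.3654 mm
δ_DE = -27100·291/(273.1·114000) = -0.2533 mm
δ = Σδ_i = -0.8392 mm.

-0.839 mm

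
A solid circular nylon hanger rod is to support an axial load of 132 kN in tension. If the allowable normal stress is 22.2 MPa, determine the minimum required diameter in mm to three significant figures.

87.0 mm

Required area A ≥ P/σ_allow = 132000/22.2 = 5946 mm².
For a solid circular section, d ≥ √(4A/π) = 87.01 mm.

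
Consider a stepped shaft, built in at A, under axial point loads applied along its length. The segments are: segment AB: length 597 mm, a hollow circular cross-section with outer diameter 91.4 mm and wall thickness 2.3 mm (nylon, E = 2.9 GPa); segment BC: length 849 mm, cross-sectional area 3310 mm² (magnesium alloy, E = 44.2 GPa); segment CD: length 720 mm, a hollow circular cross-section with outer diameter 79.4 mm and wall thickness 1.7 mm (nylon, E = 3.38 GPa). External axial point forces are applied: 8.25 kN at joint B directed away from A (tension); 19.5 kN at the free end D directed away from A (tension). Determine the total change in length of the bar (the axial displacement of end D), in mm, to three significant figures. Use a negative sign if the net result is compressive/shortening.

Internal axial forces (sectioning from the free end, tension +): N_CD = 19.5 kN, N_BC = 19.5 kN, N_AB = 27.75 kN.
A_AB = 643.8 mm².
A_CD = 415 mm².
δ_AB = 27750·597/(643.8·2900) = 8.873 mm
δ_BC = 19500·849/(3310·44200) = 0.1132 mm
δ_CD = 19500·720/(415·3380) = 10.01 mm
δ = Σδ_i = 19 mm.

19.0 mm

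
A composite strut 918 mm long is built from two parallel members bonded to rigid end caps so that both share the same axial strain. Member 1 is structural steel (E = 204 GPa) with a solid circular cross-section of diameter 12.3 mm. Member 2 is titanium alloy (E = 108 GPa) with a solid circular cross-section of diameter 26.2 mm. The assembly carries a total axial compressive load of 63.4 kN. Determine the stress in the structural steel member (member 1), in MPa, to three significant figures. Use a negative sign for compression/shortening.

-157 MPa

A_1 = 118.8 mm².
A_2 = 539.1 mm².
Equal strain + equilibrium ⇒ each member carries load in proportion to AE: A₁E₁ = 24240000 N, A₂E₂ = 58230000 N, ΣAE = 82470000 N.
σ₁ = P·E₁/ΣAE = -63400·204000/82470000 = -156.8 MPa.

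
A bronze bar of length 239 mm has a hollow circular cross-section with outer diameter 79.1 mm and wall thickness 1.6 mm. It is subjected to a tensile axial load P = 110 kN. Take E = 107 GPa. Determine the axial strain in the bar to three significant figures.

A = 389.6 mm².
σ = N/A = 282.4 MPa; ε = σ/E = 282.4/107000 = 2.639e-03.

0.00264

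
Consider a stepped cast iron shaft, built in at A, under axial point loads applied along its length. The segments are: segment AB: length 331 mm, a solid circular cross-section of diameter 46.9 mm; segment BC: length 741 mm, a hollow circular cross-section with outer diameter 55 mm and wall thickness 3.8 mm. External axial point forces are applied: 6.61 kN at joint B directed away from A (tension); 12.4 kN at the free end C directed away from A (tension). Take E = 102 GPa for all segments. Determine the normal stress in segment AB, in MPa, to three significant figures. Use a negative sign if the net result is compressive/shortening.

Internal axial forces (sectioning from the free end, tension +): N_BC = 12.4 kN, N_AB = 19.01 kN.
A_AB = 1728 mm².
σ_AB = N_AB/A_AB = 19010/1728 = 11 MPa.

11.0 MPa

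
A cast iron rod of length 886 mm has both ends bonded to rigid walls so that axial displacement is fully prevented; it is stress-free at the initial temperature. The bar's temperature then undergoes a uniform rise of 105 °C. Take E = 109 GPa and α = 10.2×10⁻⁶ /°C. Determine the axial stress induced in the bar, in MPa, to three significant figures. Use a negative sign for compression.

-117 MPa

Free thermal expansion αLΔT = 10.2e-6 · 886 · 105 = 0.9489 mm.
The walls impose strain ε = −(0.9489)/886 = -1.0710e-03; σ = Eε = 109000 · -1.0710e-03 = -116.7 MPa.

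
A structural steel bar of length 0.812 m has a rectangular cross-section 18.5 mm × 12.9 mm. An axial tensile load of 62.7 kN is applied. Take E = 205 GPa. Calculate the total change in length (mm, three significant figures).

A = 238.7 mm².
δ_mech = NL/(AE) = 62700·812/(238.7·205000) = 1.041 mm.

1.04 mm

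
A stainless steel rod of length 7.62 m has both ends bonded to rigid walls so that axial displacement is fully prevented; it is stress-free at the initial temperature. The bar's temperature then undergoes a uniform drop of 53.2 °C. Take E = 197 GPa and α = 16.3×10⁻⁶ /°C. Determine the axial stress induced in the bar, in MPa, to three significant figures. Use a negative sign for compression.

171 MPa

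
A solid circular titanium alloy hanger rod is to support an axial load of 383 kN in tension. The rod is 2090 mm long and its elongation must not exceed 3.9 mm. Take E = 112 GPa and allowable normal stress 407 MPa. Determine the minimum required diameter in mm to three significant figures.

48.3 mm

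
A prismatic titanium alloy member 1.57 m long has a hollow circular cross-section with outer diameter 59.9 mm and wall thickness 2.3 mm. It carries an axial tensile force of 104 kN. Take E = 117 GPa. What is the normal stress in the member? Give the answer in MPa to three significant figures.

250 MPa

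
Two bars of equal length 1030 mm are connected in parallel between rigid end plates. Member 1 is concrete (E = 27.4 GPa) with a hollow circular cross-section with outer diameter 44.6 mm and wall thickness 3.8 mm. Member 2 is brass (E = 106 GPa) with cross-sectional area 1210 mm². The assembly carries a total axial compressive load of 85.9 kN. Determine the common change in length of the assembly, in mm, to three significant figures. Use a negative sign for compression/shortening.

A_1 = 487.1 mm².
Equal strain + equilibrium ⇒ each member carries load in proportion to AE: A₁E₁ = 13350000 N, A₂E₂ = 128300000 N, ΣAE = 141600000 N.
δ = PL/ΣAE = -85900·1030/141600000 = -0.6248 mm.

-0.625 mm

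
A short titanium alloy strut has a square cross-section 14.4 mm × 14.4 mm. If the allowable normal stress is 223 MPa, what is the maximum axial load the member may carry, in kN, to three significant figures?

A = 207.4 mm².
P_max = σ_allow · A = 223 · 207.4 = 46240 N = 46.24 kN.

46.2 kN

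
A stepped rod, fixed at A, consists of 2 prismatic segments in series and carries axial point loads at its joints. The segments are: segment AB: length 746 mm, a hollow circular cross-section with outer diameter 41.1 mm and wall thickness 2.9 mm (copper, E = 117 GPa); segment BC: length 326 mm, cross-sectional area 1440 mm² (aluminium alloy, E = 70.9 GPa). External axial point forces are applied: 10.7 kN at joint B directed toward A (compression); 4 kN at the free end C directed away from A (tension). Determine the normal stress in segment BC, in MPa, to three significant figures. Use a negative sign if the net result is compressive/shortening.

Internal axial forces (sectioning from the free end, tension +): N_BC = 4 kN, N_AB = -6.7 kN.
σ_BC = N_BC/A_BC = 4000/1440 = 2.778 MPa.

2.78 MPa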